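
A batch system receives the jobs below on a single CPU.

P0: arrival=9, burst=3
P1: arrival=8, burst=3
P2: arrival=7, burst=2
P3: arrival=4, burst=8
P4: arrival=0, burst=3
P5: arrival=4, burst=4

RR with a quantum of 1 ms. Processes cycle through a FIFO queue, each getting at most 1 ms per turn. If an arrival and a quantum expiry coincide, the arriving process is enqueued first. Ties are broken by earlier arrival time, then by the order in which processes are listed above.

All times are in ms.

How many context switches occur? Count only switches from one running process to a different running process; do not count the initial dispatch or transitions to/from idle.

17

Timeline: | P4 0-3 | idle 3-4 | P3 4-5 | P5 5-6 | P3 6-7 | P5 7-8 | P2 8-9 | P3 9-10 | P1 10-11 | P5 11-12 | P0 12-13 | P2 13-14 | P3 14-15 | P1 15-16 | P5 16-17 | P0 17-18 | P3 18-19 | P1 19-20 | P0 20-21 | P3 21-24 |
Completion: P0=21  P1=20  P2=14  P3=24  P4=3  P5=17
Turnaround (C−A): P0=12  P1=12  P2=7  P3=20  P4=3  P5=13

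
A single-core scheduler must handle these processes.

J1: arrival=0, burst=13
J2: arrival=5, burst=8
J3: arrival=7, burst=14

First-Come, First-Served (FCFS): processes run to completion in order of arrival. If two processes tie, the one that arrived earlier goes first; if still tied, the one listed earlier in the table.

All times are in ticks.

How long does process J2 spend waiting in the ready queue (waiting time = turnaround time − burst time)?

Schedule: | J1 0-13 | J2 13-21 | J3 21-35 |
Completion: J1=13  J2=21  J3=35
Turnaround (C−A): J1=13  J2=16  J3=28
Waiting(J2) = turnaround − burst = 16 − 8 = 8

8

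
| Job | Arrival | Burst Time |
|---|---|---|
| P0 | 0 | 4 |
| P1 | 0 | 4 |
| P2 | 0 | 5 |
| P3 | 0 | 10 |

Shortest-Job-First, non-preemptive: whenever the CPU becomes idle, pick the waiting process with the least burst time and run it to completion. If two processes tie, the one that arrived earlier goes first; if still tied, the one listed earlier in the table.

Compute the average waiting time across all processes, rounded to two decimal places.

Timeline: | P0 0-4 | P1 4-8 | P2 8-13 | P3 13-23 |
Completion: P0=4  P1=8  P2=13  P3=23
Turnaround (C−A): P0=4  P1=8  P2=13  P3=23
Waiting times: P0=0, P1=4, P2=8, P3=13
Average waiting = (0+4+8+13) / 4 = 25/4 = 6.25

6.25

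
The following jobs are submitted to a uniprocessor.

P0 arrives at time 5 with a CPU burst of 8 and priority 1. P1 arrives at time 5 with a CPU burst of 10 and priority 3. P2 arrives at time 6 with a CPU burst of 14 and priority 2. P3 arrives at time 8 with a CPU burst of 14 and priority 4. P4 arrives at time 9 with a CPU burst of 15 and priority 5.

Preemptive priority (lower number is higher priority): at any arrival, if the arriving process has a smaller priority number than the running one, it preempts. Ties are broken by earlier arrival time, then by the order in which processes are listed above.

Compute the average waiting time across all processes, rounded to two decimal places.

20.00

Timeline: | idle 0-5 | P0 5-13 | P2 13-27 | P1 27-37 | P3 37-51 | P4 51-66 |
Completion: P0=13  P1=37  P2=27  P3=51  P4=66
Waiting times: P0=0, P1=22, P2=7, P3=29, P4=42
Average waiting = (0+22+7+29+42) / 5 = 100/5 = 20.00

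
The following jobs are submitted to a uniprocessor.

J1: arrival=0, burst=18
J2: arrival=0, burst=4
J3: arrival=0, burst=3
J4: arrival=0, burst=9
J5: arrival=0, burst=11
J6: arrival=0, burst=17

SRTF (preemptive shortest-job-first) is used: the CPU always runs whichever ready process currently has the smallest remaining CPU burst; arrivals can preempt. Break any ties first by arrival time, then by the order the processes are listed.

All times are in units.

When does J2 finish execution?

7

Schedule: | J3 0-3 | J2 3-7 | J4 7-16 | J5 16-27 | J6 27-44 | J1 44-62 |
Completion: J1=62  J2=7  J3=3  J4=16  J5=27  J6=44
Turnaround (C−A): J1=62  J2=7  J3=3  J4=16  J5=27  J6=44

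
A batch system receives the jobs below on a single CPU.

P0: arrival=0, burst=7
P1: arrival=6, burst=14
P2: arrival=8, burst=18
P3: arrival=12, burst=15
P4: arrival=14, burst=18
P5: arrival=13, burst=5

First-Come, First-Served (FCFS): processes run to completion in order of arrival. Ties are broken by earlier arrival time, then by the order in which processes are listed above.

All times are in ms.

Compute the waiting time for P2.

13

Schedule: | P0 0-7 | P1 7-21 | P2 21-39 | P3 39-54 | P5 54-59 | P4 59-77 |
Completion: P0=7  P1=21  P2=39  P3=54  P4=77  P5=59
Waiting(P2) = turnaround − burst = 31 − 18 = 13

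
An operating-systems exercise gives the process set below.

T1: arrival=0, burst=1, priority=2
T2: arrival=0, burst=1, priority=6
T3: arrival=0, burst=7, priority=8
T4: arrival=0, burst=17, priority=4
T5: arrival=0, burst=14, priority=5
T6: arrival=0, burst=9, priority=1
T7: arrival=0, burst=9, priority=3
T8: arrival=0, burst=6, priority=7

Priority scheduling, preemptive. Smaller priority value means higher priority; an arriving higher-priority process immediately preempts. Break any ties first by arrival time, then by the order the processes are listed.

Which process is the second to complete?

Gantt: | T6 0-9 | T1 9-10 | T7 10-19 | T4 19-36 | T5 36-50 | T2 50-51 | T8 51-57 | T3 57-64 |
Completion: T1=10  T2=51  T3=64  T4=36  T5=50  T6=9  T7=19  T8=57
Turnaround (C−A): T1=10  T2=51  T3=64  T4=36  T5=50  T6=9  T7=19  T8=57
Finish order: T6 → T1 → T7 → T4 → T5 → T2 → T8 → T3

T1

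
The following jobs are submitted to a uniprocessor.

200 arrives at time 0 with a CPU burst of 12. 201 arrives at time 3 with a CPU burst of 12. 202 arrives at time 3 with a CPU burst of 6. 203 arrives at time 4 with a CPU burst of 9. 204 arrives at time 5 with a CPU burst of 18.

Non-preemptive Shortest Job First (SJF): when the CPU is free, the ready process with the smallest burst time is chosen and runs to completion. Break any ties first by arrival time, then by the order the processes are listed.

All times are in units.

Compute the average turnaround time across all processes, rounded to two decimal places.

27.60

Schedule: | 200 0-12 | 202 12-18 | 203 18-27 | 201 27-39 | 204 39-57 |
Completion: 200=12  201=39  202=18  203=27  204=57
Turnaround (C−A): 200=12  201=36  202=15  203=23  204=52
Turnaround times: 200=12, 201=36, 202=15, 203=23, 204=52
Average turnaround = (12+36+15+23+52) / 5 = 138/5 = 27.60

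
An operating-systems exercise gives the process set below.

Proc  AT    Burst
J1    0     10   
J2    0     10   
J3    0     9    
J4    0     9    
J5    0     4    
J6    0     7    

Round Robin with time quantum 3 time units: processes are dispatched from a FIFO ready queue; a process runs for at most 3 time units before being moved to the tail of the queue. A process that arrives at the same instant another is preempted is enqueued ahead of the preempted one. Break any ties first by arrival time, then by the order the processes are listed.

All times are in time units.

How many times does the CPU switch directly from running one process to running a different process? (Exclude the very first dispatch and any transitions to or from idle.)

18

Timeline: | J1 0-3 | J2 3-6 | J3 6-9 | J4 9-12 | J5 12-15 | J6 15-18 | J1 18-21 | J2 21-24 | J3 24-27 | J4 27-30 | J5 30-31 | J6 31-34 | J1 34-37 | J2 37-40 | J3 40-43 | J4 43-46 | J6 46-47 | J1 47-48 | J2 48-49 |
Completion: J1=48  J2=49  J3=43  J4=46  J5=31  J6=47
Turnaround (C−A): J1=48  J2=49  J3=43  J4=46  J5=31  J6=47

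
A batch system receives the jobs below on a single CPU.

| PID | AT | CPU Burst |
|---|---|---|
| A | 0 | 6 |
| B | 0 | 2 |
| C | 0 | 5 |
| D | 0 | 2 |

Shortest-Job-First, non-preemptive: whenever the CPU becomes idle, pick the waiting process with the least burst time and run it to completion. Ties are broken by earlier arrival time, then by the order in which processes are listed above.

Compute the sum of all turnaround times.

Schedule: | B 0-2 | D 2-4 | C 4-9 | A 9-15 |
Completion: A=15  B=2  C=9  D=4
Turnaround (C−A): A=15  B=2  C=9  D=4
Turnaround = completion − arrival: A=15, B=2, C=9, D=4
Total turnaround = 15 + 2 + 9 + 4 = 30

30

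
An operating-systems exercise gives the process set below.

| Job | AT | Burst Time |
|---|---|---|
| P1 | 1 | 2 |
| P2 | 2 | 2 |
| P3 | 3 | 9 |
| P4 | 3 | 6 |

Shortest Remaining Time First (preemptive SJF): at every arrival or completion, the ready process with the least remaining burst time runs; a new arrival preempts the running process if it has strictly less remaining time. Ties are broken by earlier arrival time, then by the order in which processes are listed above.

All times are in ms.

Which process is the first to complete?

P1

Gantt: | idle 0-1 | P1 1-3 | P2 3-5 | P4 5-11 | P3 11-20 |
Completion: P1=3  P2=5  P3=20  P4=11
Finish order: P1 → P2 → P4 → P3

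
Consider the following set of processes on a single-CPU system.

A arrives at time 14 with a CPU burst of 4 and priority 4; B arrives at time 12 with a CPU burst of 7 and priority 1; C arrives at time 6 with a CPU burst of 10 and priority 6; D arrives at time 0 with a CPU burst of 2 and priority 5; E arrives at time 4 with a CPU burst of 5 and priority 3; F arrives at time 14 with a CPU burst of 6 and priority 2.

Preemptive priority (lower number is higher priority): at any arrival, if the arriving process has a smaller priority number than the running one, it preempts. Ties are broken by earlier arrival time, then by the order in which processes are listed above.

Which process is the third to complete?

B

Gantt: | D 0-2 | idle 2-4 | E 4-9 | C 9-12 | B 12-19 | F 19-25 | A 25-29 | C 29-36 |
Completion: A=29  B=19  C=36  D=2  E=9  F=25
Turnaround (C−A): A=15  B=7  C=30  D=2  E=5  F=11
Finish order: D → E → B → F → A → C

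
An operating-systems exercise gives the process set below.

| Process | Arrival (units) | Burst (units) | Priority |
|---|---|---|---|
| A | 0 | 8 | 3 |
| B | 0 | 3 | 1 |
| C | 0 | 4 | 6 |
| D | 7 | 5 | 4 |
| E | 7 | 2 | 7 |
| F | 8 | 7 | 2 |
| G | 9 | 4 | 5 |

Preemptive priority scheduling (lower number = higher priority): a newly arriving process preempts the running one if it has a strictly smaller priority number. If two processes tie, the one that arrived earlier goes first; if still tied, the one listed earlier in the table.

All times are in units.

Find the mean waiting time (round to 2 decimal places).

12.29

Schedule: | B 0-3 | A 3-8 | F 8-15 | A 15-18 | D 18-23 | G 23-27 | C 27-31 | E 31-33 |
Completion: A=18  B=3  C=31  D=23  E=33  F=15  G=27
Waiting times: A=10, B=0, C=27, D=11, E=24, F=0, G=14
Average waiting = (10+0+27+11+24+0+14) / 7 = 86/7 = 12.29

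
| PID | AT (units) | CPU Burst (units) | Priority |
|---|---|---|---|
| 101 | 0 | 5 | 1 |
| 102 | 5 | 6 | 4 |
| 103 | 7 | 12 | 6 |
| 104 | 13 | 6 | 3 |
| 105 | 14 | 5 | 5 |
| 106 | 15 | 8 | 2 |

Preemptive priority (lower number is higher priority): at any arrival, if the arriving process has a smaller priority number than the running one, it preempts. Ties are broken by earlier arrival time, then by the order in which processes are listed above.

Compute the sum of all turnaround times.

86

Gantt: | 101 0-5 | 102 5-11 | 103 11-13 | 104 13-15 | 106 15-23 | 104 23-27 | 105 27-32 | 103 32-42 |
Completion: 101=5  102=11  103=42  104=27  105=32  106=23
Turnaround (C−A): 101=5  102=6  103=35  104=14  105=18  106=8
Turnaround = completion − arrival: 101=5, 102=6, 103=35, 104=14, 105=18, 106=8
Total turnaround = 5 + 6 + 35 + 14 + 18 + 8 = 86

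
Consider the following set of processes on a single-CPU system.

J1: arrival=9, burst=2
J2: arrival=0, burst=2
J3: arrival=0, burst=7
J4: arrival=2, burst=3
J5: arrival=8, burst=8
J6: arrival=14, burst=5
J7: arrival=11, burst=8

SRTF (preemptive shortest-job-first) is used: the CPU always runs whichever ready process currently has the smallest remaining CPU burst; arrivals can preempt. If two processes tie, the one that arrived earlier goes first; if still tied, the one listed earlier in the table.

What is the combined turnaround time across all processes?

Schedule: | J2 0-2 | J4 2-5 | J3 5-9 | J1 9-11 | J3 11-14 | J6 14-19 | J5 19-27 | J7 27-35 |
Completion: J1=11  J2=2  J3=14  J4=5  J5=27  J6=19  J7=35
Turnaround (C−A): J1=2  J2=2  J3=14  J4=3  J5=19  J6=5  J7=24
Turnaround = completion − arrival: J1=2, J2=2, J3=14, J4=3, J5=19, J6=5, J7=24
Total turnaround = 2 + 2 + 14 + 3 + 19 + 5 + 24 = 69

69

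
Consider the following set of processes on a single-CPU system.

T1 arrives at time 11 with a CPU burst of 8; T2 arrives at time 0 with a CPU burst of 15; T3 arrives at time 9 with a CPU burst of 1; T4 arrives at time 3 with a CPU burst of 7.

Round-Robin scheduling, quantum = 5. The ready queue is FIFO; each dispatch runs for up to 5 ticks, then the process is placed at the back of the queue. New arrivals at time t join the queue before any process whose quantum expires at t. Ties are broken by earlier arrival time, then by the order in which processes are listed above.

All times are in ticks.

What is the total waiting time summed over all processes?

Gantt: | T2 0-5 | T4 5-10 | T2 10-15 | T3 15-16 | T4 16-18 | T1 18-23 | T2 23-28 | T1 28-31 |
Completion: T1=31  T2=28  T3=16  T4=18
Waiting = turnaround − burst: T1=12, T2=13, T3=6, T4=8
Total waiting = 12 + 13 + 6 + 8 = 39

39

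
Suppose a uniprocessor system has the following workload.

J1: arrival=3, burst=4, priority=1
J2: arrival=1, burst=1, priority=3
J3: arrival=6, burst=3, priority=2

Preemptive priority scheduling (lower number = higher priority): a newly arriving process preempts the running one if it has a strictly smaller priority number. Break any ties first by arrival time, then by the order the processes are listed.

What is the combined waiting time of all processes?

Schedule: | idle 0-1 | J2 1-2 | idle 2-3 | J1 3-7 | J3 7-10 |
Completion: J1=7  J2=2  J3=10
Waiting = turnaround − burst: J1=0, J2=0, J3=1
Total waiting = 0 + 0 + 1 = 1

1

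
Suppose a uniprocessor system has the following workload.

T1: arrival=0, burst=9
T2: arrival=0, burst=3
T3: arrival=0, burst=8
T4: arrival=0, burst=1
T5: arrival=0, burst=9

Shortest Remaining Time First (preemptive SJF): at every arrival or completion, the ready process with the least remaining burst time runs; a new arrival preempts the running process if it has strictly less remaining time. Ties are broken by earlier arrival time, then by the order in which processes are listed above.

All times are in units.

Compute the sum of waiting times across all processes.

Timeline: | T4 0-1 | T2 1-4 | T3 4-12 | T1 12-21 | T5 21-30 |
Completion: T1=21  T2=4  T3=12  T4=1  T5=30
Turnaround (C−A): T1=21  T2=4  T3=12  T4=1  T5=30
Waiting = turnaround − burst: T1=12, T2=1, T3=4, T4=0, T5=21
Total waiting = 12 + 1 + 4 + 0 + 21 = 38

38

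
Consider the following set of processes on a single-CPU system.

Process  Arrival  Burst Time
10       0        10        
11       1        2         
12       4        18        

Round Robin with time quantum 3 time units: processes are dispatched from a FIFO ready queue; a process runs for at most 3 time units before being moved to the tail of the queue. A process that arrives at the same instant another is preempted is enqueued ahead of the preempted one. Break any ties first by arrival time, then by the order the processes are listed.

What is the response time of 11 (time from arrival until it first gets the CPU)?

Schedule: | 10 0-3 | 11 3-5 | 10 5-8 | 12 8-11 | 10 11-14 | 12 14-17 | 10 17-18 | 12 18-30 |
Completion: 10=18  11=5  12=30
Response(11) = first start − arrival = 3 − 1 = 2

2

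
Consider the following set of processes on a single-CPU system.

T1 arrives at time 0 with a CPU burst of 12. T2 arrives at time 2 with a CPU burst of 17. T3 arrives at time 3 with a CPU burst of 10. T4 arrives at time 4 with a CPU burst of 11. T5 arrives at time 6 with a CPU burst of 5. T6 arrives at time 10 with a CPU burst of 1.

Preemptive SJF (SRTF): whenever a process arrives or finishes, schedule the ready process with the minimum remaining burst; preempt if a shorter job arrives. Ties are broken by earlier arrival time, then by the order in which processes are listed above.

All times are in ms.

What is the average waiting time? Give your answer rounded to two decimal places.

Schedule: | T1 0-6 | T5 6-11 | T6 11-12 | T1 12-18 | T3 18-28 | T4 28-39 | T2 39-56 |
Completion: T1=18  T2=56  T3=28  T4=39  T5=11  T6=12
Turnaround (C−A): T1=18  T2=54  T3=25  T4=35  T5=5  T6=2
Waiting times: T1=6, T2=37, T3=15, T4=24, T5=0, T6=1
Average waiting = (6+37+15+24+0+1) / 6 = 83/6 = 13.83

13.83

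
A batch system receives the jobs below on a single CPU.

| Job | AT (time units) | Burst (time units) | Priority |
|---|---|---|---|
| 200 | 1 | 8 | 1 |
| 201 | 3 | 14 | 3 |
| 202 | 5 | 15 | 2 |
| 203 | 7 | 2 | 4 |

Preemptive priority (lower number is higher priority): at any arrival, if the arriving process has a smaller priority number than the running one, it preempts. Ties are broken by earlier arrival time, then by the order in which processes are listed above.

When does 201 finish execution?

38

Gantt: | idle 0-1 | 200 1-9 | 202 9-24 | 201 24-38 | 203 38-40 |
Completion: 200=9  201=38  202=24  203=40
Turnaround (C−A): 200=8  201=35  202=19  203=33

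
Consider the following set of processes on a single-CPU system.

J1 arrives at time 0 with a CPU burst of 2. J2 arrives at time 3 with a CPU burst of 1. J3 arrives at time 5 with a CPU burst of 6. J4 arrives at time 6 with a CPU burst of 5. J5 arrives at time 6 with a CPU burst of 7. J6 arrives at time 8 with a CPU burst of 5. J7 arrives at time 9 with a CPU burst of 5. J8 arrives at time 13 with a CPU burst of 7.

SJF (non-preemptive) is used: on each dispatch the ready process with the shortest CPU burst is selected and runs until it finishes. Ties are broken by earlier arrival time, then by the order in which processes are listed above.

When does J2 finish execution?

4

Gantt: | J1 0-2 | idle 2-3 | J2 3-4 | idle 4-5 | J3 5-11 | J4 11-16 | J6 16-21 | J7 21-26 | J5 26-33 | J8 33-40 |
Completion: J1=2  J2=4  J3=11  J4=16  J5=33  J6=21  J7=26  J8=40
Turnaround (C−A): J1=2  J2=1  J3=6  J4=10  J5=27  J6=13  J7=17  J8=27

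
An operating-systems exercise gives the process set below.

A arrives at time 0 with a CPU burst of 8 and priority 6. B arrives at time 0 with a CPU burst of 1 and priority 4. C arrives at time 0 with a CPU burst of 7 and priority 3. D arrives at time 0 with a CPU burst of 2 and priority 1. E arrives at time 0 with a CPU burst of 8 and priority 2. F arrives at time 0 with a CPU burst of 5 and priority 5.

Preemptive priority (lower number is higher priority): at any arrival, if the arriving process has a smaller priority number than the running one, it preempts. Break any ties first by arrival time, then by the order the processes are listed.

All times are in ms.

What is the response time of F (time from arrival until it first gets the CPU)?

18

Timeline: | D 0-2 | E 2-10 | C 10-17 | B 17-18 | F 18-23 | A 23-31 |
Completion: A=31  B=18  C=17  D=2  E=10  F=23
Response(F) = first start − arrival = 18 − 0 = 18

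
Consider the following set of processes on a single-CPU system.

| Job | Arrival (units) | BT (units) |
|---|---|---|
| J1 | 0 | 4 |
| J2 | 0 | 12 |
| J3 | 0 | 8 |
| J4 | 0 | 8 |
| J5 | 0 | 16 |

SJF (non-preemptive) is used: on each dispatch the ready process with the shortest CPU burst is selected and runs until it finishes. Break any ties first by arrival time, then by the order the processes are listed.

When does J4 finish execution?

Gantt: | J1 0-4 | J3 4-12 | J4 12-20 | J2 20-32 | J5 32-48 |
Completion: J1=4  J2=32  J3=12  J4=20  J5=48
Turnaround (C−A): J1=4  J2=32  J3=12  J4=20  J5=48

20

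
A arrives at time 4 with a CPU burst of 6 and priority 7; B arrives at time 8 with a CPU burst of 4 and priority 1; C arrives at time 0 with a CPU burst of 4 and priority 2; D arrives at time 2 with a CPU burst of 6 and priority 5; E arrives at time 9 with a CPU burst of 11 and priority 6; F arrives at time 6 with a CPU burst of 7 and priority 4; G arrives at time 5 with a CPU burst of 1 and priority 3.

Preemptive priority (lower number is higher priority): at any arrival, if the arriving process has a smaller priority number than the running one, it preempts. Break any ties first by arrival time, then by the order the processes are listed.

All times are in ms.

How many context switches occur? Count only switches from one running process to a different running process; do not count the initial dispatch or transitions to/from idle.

Timeline: | C 0-4 | D 4-5 | G 5-6 | F 6-8 | B 8-12 | F 12-17 | D 17-22 | E 22-33 | A 33-39 |
Completion: A=39  B=12  C=4  D=22  E=33  F=17  G=6

8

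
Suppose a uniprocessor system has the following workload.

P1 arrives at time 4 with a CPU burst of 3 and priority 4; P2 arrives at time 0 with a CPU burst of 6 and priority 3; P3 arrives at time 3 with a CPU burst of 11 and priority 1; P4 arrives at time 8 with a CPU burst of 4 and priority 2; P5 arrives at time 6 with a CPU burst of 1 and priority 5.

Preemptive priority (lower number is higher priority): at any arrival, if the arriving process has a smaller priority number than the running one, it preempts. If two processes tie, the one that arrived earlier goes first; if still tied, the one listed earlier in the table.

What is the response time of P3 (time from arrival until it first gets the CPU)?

0

Schedule: | P2 0-3 | P3 3-14 | P4 14-18 | P2 18-21 | P1 21-24 | P5 24-25 |
Completion: P1=24  P2=21  P3=14  P4=18  P5=25
Turnaround (C−A): P1=20  P2=21  P3=11  P4=10  P5=19
Response(P3) = first start − arrival = 3 − 3 = 0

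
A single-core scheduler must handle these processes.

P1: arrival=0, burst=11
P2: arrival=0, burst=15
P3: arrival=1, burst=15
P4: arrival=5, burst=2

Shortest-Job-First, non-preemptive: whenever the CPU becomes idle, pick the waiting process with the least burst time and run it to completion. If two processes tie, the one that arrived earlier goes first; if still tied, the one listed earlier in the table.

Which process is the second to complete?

Gantt: | P1 0-11 | P4 11-13 | P2 13-28 | P3 28-43 |
Completion: P1=11  P2=28  P3=43  P4=13
Finish order: P1 → P4 → P2 → P3

P4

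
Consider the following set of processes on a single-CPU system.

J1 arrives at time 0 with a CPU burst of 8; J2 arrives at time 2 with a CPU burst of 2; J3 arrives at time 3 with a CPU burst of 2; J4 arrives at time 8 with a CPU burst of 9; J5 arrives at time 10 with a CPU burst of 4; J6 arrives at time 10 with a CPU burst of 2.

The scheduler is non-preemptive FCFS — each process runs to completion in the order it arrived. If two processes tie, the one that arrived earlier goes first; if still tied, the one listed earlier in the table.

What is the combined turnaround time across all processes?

Gantt: | J1 0-8 | J2 8-10 | J3 10-12 | J4 12-21 | J5 21-25 | J6 25-27 |
Completion: J1=8  J2=10  J3=12  J4=21  J5=25  J6=27
Turnaround (C−A): J1=8  J2=8  J3=9  J4=13  J5=15  J6=17
Turnaround = completion − arrival: J1=8, J2=8, J3=9, J4=13, J5=15, J6=17
Total turnaround = 8 + 8 + 9 + 13 + 15 + 17 = 70

70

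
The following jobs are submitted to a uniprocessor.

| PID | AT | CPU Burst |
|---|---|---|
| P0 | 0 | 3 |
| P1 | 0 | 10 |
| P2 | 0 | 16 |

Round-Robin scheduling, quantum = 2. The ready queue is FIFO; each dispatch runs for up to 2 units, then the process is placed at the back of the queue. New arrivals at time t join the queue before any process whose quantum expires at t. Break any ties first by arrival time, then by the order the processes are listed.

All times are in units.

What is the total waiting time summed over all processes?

Gantt: | P0 0-2 | P1 2-4 | P2 4-6 | P0 6-7 | P1 7-9 | P2 9-11 | P1 11-13 | P2 13-15 | P1 15-17 | P2 17-19 | P1 19-21 | P2 21-29 |
Completion: P0=7  P1=21  P2=29
Turnaround (C−A): P0=7  P1=21  P2=29
Waiting = turnaround − burst: P0=4, P1=11, P2=13
Total waiting = 4 + 11 + 13 = 28

28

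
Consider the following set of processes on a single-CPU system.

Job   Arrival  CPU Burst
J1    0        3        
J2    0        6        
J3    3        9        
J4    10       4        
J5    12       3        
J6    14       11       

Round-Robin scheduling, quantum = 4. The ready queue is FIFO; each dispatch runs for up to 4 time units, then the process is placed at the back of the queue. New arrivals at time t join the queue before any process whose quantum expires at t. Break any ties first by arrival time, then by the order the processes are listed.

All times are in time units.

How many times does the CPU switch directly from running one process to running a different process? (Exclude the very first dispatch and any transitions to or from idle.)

9

Schedule: | J1 0-3 | J2 3-7 | J3 7-11 | J2 11-13 | J4 13-17 | J3 17-21 | J5 21-24 | J6 24-28 | J3 28-29 | J6 29-36 |
Completion: J1=3  J2=13  J3=29  J4=17  J5=24  J6=36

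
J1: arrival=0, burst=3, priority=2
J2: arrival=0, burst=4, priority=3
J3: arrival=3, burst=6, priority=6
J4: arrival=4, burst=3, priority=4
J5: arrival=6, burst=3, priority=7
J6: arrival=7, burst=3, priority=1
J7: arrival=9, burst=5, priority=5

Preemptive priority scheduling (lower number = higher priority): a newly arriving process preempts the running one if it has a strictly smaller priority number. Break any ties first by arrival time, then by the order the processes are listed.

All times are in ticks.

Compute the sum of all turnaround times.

Timeline: | J1 0-3 | J2 3-7 | J6 7-10 | J4 10-13 | J7 13-18 | J3 18-24 | J5 24-27 |
Completion: J1=3  J2=7  J3=24  J4=13  J5=27  J6=10  J7=18
Turnaround = completion − arrival: J1=3, J2=7, J3=21, J4=9, J5=21, J6=3, J7=9
Total turnaround = 3 + 7 + 21 + 9 + 21 + 3 + 9 = 73

73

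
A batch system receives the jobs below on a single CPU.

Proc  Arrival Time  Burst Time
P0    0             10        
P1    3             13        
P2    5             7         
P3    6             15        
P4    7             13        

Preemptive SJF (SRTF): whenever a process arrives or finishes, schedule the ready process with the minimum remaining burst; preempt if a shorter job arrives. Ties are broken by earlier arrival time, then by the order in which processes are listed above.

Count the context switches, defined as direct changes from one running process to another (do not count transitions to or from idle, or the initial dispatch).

Schedule: | P0 0-10 | P2 10-17 | P1 17-30 | P4 30-43 | P3 43-58 |
Completion: P0=10  P1=30  P2=17  P3=58  P4=43
Turnaround (C−A): P0=10  P1=27  P2=12  P3=52  P4=36

4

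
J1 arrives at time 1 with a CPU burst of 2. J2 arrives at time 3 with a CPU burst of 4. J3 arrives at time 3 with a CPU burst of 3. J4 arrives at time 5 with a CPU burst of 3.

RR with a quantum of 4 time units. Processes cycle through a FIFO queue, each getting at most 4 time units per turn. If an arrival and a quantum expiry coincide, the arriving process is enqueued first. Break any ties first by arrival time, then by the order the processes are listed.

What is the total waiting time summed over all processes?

9

Gantt: | idle 0-1 | J1 1-3 | J2 3-7 | J3 7-10 | J4 10-13 |
Completion: J1=3  J2=7  J3=10  J4=13
Turnaround (C−A): J1=2  J2=4  J3=7  J4=8
Waiting = turnaround − burst: J1=0, J2=0, J3=4, J4=5
Total waiting = 0 + 0 + 4 + 5 = 9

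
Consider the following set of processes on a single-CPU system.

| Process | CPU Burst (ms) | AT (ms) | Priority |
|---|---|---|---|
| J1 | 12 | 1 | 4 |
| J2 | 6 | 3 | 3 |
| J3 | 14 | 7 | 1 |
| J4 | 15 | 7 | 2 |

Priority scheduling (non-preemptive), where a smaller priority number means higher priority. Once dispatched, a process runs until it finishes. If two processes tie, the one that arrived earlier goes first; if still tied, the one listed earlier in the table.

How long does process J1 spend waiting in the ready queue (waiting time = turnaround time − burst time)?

Timeline: | idle 0-1 | J1 1-13 | J3 13-27 | J4 27-42 | J2 42-48 |
Completion: J1=13  J2=48  J3=27  J4=42
Turnaround (C−A): J1=12  J2=45  J3=20  J4=35
Waiting(J1) = turnaround − burst = 12 − 12 = 0

0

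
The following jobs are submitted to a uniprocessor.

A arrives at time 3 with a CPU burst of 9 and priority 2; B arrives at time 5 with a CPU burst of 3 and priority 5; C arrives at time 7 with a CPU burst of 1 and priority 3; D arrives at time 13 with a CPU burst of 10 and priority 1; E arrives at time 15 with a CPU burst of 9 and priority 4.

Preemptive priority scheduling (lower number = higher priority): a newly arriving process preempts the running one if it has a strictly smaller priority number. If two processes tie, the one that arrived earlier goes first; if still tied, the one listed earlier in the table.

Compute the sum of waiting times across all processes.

40

Timeline: | idle 0-3 | A 3-12 | C 12-13 | D 13-23 | E 23-32 | B 32-35 |
Completion: A=12  B=35  C=13  D=23  E=32
Turnaround (C−A): A=9  B=30  C=6  D=10  E=17
Waiting = turnaround − burst: A=0, B=27, C=5, D=0, E=8
Total waiting = 0 + 27 + 5 + 0 + 8 = 40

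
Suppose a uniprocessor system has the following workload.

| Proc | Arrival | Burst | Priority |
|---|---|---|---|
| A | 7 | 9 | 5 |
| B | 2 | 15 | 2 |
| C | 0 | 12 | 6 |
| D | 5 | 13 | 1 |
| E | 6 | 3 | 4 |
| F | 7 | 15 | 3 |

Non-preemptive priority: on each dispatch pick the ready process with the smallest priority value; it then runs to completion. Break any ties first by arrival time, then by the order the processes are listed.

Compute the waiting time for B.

Schedule: | C 0-12 | D 12-25 | B 25-40 | F 40-55 | E 55-58 | A 58-67 |
Completion: A=67  B=40  C=12  D=25  E=58  F=55
Turnaround (C−A): A=60  B=38  C=12  D=20  E=52  F=48
Waiting(B) = turnaround − burst = 38 − 15 = 23

23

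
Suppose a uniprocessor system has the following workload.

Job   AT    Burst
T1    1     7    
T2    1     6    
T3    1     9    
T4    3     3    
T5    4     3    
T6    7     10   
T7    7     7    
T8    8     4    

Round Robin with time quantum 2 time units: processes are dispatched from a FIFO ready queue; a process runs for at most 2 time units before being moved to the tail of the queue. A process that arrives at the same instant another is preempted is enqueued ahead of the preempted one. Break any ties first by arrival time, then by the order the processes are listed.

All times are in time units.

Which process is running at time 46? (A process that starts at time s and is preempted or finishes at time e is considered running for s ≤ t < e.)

T7

Gantt: | idle 0-1 | T1 1-3 | T2 3-5 | T3 5-7 | T4 7-9 | T1 9-11 | T5 11-13 | T2 13-15 | T6 15-17 | T7 17-19 | T3 19-21 | T8 21-23 | T4 23-24 | T1 24-26 | T5 26-27 | T2 27-29 | T6 29-31 | T7 31-33 | T3 33-35 | T8 35-37 | T1 37-38 | T6 38-40 | T7 40-42 | T3 42-44 | T6 44-46 | T7 46-47 | T3 47-48 | T6 48-50 |
Completion: T1=38  T2=29  T3=48  T4=24  T5=27  T6=50  T7=47  T8=37
Turnaround (C−A): T1=37  T2=28  T3=47  T4=21  T5=23  T6=43  T7=40  T8=29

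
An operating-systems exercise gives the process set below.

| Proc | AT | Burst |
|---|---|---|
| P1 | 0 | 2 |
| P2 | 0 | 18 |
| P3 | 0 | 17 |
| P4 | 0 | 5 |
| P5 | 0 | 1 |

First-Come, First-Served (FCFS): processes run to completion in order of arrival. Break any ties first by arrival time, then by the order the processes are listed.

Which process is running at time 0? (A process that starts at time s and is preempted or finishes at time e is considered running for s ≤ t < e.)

Timeline: | P1 0-2 | P2 2-20 | P3 20-37 | P4 37-42 | P5 42-43 |
Completion: P1=2  P2=20  P3=37  P4=42  P5=43

P1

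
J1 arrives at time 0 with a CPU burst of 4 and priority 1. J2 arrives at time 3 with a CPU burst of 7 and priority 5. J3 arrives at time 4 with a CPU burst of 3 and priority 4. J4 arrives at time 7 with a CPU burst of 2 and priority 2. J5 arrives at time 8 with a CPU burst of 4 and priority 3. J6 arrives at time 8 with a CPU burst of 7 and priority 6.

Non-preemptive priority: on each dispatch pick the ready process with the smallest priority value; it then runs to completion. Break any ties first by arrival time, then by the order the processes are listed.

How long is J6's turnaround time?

Schedule: | J1 0-4 | J3 4-7 | J4 7-9 | J5 9-13 | J2 13-20 | J6 20-27 |
Completion: J1=4  J2=20  J3=7  J4=9  J5=13  J6=27
Turnaround (C−A): J1=4  J2=17  J3=3  J4=2  J5=5  J6=19
Turnaround(J6) = completion − arrival = 27 − 8 = 19

19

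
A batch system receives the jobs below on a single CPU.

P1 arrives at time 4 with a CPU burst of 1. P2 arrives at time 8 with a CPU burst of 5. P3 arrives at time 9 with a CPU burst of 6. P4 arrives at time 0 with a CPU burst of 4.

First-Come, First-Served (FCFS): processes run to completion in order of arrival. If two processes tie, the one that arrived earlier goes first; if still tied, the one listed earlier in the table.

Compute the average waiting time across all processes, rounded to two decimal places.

1.00

Gantt: | P4 0-4 | P1 4-5 | idle 5-8 | P2 8-13 | P3 13-19 |
Completion: P1=5  P2=13  P3=19  P4=4
Turnaround (C−A): P1=1  P2=5  P3=10  P4=4
Waiting times: P1=0, P2=0, P3=4, P4=0
Average waiting = (0+0+4+0) / 4 = 4/4 = 1.00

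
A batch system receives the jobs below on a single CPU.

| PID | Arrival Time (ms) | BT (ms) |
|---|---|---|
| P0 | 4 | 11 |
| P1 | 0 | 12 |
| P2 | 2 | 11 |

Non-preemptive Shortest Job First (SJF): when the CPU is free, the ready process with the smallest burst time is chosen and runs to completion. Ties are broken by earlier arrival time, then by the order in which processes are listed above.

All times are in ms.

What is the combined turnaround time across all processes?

63

Gantt: | P1 0-12 | P2 12-23 | P0 23-34 |
Completion: P0=34  P1=12  P2=23
Turnaround (C−A): P0=30  P1=12  P2=21
Turnaround = completion − arrival: P0=30, P1=12, P2=21
Total turnaround = 30 + 12 + 21 = 63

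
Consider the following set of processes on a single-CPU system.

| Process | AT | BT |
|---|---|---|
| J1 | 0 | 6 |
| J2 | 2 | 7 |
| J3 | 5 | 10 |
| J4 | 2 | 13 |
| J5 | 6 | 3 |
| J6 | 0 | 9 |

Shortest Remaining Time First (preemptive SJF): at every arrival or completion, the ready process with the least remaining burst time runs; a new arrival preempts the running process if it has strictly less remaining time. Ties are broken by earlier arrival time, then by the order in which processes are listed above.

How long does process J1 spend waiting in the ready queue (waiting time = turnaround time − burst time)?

Gantt: | J1 0-6 | J5 6-9 | J2 9-16 | J6 16-25 | J3 25-35 | J4 35-48 |
Completion: J1=6  J2=16  J3=35  J4=48  J5=9  J6=25
Waiting(J1) = turnaround − burst = 6 − 6 = 0

0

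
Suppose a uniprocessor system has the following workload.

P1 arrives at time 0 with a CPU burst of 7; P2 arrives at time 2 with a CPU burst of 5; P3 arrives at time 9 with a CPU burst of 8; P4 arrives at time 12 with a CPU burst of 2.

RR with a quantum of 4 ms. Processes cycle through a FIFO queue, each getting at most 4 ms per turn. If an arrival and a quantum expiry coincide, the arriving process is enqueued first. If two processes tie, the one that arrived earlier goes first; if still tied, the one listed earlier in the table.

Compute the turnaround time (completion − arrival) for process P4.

Schedule: | P1 0-4 | P2 4-8 | P1 8-11 | P2 11-12 | P3 12-16 | P4 16-18 | P3 18-22 |
Completion: P1=11  P2=12  P3=22  P4=18
Turnaround(P4) = completion − arrival = 18 − 12 = 6

6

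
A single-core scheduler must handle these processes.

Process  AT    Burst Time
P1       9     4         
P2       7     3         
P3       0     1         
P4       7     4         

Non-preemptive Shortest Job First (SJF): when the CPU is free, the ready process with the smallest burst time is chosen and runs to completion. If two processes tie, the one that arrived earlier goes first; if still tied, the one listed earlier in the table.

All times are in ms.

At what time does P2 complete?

Timeline: | P3 0-1 | idle 1-7 | P2 7-10 | P4 10-14 | P1 14-18 |
Completion: P1=18  P2=10  P3=1  P4=14
Turnaround (C−A): P1=9  P2=3  P3=1  P4=7

10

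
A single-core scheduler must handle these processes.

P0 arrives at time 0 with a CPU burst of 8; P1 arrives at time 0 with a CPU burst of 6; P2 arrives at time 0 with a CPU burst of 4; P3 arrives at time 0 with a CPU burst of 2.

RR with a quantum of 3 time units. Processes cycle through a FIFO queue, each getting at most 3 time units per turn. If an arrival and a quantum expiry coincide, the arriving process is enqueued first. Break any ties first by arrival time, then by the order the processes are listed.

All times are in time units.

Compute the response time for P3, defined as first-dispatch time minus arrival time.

9

Schedule: | P0 0-3 | P1 3-6 | P2 6-9 | P3 9-11 | P0 11-14 | P1 14-17 | P2 17-18 | P0 18-20 |
Completion: P0=20  P1=17  P2=18  P3=11
Turnaround (C−A): P0=20  P1=17  P2=18  P3=11
Response(P3) = first start − arrival = 9 − 0 = 9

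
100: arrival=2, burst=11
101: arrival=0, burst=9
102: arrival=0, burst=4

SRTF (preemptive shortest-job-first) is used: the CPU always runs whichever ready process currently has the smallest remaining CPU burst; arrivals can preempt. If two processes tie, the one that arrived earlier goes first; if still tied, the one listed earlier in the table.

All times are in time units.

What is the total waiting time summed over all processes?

Schedule: | 102 0-4 | 101 4-13 | 100 13-24 |
Completion: 100=24  101=13  102=4
Turnaround (C−A): 100=22  101=13  102=4
Waiting = turnaround − burst: 100=11, 101=4, 102=0
Total waiting = 11 + 4 + 0 = 15

15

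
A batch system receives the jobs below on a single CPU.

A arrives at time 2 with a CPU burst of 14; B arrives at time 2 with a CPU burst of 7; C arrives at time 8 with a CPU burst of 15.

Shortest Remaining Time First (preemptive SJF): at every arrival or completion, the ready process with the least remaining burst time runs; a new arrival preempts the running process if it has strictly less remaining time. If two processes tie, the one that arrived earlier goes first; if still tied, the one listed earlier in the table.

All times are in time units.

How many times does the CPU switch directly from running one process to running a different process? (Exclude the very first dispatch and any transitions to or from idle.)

2

Timeline: | idle 0-2 | B 2-9 | A 9-23 | C 23-38 |
Completion: A=23  B=9  C=38
Turnaround (C−A): A=21  B=7  C=30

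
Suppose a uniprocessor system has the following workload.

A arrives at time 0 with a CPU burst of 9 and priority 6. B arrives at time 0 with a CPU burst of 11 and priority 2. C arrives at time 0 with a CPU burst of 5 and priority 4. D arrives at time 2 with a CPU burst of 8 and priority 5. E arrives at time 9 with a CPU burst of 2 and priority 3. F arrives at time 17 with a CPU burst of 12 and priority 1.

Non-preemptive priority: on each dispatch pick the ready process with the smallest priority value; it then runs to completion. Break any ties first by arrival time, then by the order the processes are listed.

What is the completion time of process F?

Timeline: | B 0-11 | E 11-13 | C 13-18 | F 18-30 | D 30-38 | A 38-47 |
Completion: A=47  B=11  C=18  D=38  E=13  F=30
Turnaround (C−A): A=47  B=11  C=18  D=36  E=4  F=13

30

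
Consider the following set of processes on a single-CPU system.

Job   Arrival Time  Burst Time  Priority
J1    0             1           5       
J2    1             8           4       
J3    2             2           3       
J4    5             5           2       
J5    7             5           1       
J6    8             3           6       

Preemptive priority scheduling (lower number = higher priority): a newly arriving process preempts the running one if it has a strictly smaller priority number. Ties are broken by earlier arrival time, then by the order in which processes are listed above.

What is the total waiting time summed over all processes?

Gantt: | J1 0-1 | J2 1-2 | J3 2-4 | J2 4-5 | J4 5-7 | J5 7-12 | J4 12-15 | J2 15-21 | J6 21-24 |
Completion: J1=1  J2=21  J3=4  J4=15  J5=12  J6=24
Turnaround (C−A): J1=1  J2=20  J3=2  J4=10  J5=5  J6=16
Waiting = turnaround − burst: J1=0, J2=12, J3=0, J4=5, J5=0, J6=13
Total waiting = 0 + 12 + 0 + 5 + 0 + 13 = 30

30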